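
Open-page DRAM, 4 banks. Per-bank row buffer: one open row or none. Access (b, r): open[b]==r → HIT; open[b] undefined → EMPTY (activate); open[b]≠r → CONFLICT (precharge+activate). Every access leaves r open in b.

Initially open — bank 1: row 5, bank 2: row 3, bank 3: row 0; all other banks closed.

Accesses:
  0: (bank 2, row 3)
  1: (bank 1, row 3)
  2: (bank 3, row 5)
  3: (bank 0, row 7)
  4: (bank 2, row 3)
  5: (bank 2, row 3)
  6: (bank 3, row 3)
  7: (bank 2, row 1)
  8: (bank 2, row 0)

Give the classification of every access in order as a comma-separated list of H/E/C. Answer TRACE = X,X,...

TRACE = H,C,C,E,H,H,C,C,C

  [0] b2 r3: had r3 ⇒ H
  [1] b1 r3: had r5 ⇒ C
  [2] b3 r5: had r0 ⇒ C
  [3] b0 r7: no row ⇒ E
  [4] b2 r3: had r3 ⇒ H
  [5] b2 r3: had r3 ⇒ H
  [6] b3 r3: had r5 ⇒ C
  [7] b2 r1: had r3 ⇒ C
  [8] b2 r0: had r1 ⇒ C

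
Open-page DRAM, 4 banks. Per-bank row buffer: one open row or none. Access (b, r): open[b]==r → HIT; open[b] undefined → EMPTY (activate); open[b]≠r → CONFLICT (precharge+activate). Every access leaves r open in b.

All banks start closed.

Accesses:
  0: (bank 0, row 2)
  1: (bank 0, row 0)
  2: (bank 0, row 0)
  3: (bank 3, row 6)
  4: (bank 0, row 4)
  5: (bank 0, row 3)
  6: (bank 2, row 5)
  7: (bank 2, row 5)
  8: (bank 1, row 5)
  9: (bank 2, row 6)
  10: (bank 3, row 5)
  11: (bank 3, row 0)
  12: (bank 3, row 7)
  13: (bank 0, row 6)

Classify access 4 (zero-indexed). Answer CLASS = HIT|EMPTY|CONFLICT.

CLASS = CONFLICT

#0 (0,2) E
#1 (0,0) C  (was 2)
#2 (0,0) H  (was 0)
#3 (3,6) E
#4 (0,4) C  (was 0)
#5 (0,3) C  (was 4)
#6 (2,5) E
#7 (2,5) H  (was 5)
#8 (1,5) E
#9 (2,6) C  (was 5)
#10 (3,5) C  (was 6)
#11 (3,0) C  (was 5)
#12 (3,7) C  (was 0)
#13 (0,6) C  (was 3)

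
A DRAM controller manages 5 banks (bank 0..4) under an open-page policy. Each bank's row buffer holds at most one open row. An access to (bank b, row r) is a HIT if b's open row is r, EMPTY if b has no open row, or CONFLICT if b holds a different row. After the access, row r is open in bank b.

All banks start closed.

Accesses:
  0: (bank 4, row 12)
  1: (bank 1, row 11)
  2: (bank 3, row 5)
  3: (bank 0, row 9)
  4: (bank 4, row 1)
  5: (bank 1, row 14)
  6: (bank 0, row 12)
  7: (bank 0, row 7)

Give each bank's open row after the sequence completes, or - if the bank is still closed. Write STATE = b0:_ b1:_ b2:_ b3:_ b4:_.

0: bank 4 row 12 — prev None → EMPTY
1: bank 1 row 11 — prev None → EMPTY
2: bank 3 row 5 — prev None → EMPTY
3: bank 0 row 9 — prev None → EMPTY
4: bank 4 row 1 — prev 12 → CONFLICT
5: bank 1 row 14 — prev 11 → CONFLICT
6: bank 0 row 12 — prev 9 → CONFLICT
7: bank 0 row 7 — prev 12 → CONFLICT

STATE = b0:7 b1:14 b2:- b3:5 b4:1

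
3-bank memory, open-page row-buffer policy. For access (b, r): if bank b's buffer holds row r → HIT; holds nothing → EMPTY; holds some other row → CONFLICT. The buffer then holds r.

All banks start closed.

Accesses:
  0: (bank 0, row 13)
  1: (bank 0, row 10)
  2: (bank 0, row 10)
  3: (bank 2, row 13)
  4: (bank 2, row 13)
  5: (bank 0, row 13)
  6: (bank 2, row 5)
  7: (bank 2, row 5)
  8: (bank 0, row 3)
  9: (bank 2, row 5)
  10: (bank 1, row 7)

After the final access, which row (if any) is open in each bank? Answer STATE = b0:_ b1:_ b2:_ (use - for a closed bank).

step 0: bank0 None->13 [EMPTY]
step 1: bank0 13->10 [CONFLICT]
step 2: bank0 10->10 [HIT]
step 3: bank2 None->13 [EMPTY]
step 4: bank2 13->13 [HIT]
step 5: bank0 10->13 [CONFLICT]
step 6: bank2 13->5 [CONFLICT]
step 7: bank2 5->5 [HIT]
step 8: bank0 13->3 [CONFLICT]
step 9: bank2 5->5 [HIT]
step 10: bank1 None->7 [EMPTY]

STATE = b0:3 b1:7 b2:5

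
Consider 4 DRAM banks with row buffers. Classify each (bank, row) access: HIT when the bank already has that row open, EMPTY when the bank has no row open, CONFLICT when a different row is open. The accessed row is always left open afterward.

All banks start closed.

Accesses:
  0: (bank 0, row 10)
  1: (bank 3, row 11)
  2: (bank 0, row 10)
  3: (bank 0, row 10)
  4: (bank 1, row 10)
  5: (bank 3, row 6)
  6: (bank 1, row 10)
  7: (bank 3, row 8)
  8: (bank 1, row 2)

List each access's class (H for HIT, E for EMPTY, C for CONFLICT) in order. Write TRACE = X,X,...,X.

TRACE = E,E,H,H,E,C,H,C,C

  [0] b0 r10: no row ⇒ E
  [1] b3 r11: no row ⇒ E
  [2] b0 r10: had r10 ⇒ H
  [3] b0 r10: had r10 ⇒ H
  [4] b1 r10: no row ⇒ E
  [5] b3 r6: had r11 ⇒ C
  [6] b1 r10: had r10 ⇒ H
  [7] b3 r8: had r6 ⇒ C
  [8] b1 r2: had r10 ⇒ C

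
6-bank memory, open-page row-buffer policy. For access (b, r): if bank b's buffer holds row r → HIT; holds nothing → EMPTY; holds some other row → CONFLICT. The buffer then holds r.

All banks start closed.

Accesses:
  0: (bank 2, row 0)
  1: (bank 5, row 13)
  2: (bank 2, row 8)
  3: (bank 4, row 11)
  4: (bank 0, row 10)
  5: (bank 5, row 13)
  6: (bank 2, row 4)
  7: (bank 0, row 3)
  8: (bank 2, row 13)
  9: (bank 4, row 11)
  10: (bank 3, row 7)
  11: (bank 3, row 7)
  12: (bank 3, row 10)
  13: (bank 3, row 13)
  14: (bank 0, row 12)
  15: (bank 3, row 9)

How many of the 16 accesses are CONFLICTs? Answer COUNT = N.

step 0: bank2 None->0 [EMPTY]
step 1: bank5 None->13 [EMPTY]
step 2: bank2 0->8 [CONFLICT]
step 3: bank4 None->11 [EMPTY]
step 4: bank0 None->10 [EMPTY]
step 5: bank5 13->13 [HIT]
step 6: bank2 8->4 [CONFLICT]
step 7: bank0 10->3 [CONFLICT]
step 8: bank2 4->13 [CONFLICT]
step 9: bank4 11->11 [HIT]
step 10: bank3 None->7 [EMPTY]
step 11: bank3 7->7 [HIT]
step 12: bank3 7->10 [CONFLICT]
step 13: bank3 10->13 [CONFLICT]
step 14: bank0 3->12 [CONFLICT]
step 15: bank3 13->9 [CONFLICT]

COUNT = 8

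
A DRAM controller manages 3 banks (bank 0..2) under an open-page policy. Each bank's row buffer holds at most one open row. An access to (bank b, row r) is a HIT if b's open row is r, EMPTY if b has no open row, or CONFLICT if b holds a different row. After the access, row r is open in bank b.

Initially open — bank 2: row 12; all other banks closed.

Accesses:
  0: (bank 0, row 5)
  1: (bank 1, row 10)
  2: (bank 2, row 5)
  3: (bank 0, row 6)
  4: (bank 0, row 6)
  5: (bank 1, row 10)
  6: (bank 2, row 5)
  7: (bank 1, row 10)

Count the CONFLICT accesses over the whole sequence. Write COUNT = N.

step 0: bank0 None->5 [EMPTY]
step 1: bank1 None->10 [EMPTY]
step 2: bank2 12->5 [CONFLICT]
step 3: bank0 5->6 [CONFLICT]
step 4: bank0 6->6 [HIT]
step 5: bank1 10->10 [HIT]
step 6: bank2 5->5 [HIT]
step 7: bank1 10->10 [HIT]

COUNT = 2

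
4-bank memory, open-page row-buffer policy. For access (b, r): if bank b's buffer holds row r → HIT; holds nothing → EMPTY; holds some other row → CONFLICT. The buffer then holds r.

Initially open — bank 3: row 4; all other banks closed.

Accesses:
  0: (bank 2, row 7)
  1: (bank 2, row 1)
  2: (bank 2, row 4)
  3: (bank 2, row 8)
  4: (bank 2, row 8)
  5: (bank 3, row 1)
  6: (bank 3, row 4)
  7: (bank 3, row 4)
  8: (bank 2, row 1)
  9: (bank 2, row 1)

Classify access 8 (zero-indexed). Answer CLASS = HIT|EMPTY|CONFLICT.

CLASS = CONFLICT

  [0] b2 r7: no row ⇒ E
  [1] b2 r1: had r7 ⇒ C
  [2] b2 r4: had r1 ⇒ C
  [3] b2 r8: had r4 ⇒ C
  [4] b2 r8: had r8 ⇒ H
  [5] b3 r1: had r4 ⇒ C
  [6] b3 r4: had r1 ⇒ C
  [7] b3 r4: had r4 ⇒ H
  [8] b2 r1: had r8 ⇒ C
  [9] b2 r1: had r1 ⇒ H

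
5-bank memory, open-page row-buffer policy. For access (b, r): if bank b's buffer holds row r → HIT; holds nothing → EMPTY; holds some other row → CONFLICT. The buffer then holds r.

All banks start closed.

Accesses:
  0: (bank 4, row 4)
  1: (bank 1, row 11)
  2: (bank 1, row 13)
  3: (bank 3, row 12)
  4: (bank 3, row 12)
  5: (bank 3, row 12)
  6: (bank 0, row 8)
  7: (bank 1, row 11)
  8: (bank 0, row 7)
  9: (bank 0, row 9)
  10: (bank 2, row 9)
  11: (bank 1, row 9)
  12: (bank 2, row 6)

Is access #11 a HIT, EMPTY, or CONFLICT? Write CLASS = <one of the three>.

step 0: bank4 None->4 [EMPTY]
step 1: bank1 None->11 [EMPTY]
step 2: bank1 11->13 [CONFLICT]
step 3: bank3 None->12 [EMPTY]
step 4: bank3 12->12 [HIT]
step 5: bank3 12->12 [HIT]
step 6: bank0 None->8 [EMPTY]
step 7: bank1 13->11 [CONFLICT]
step 8: bank0 8->7 [CONFLICT]
step 9: bank0 7->9 [CONFLICT]
step 10: bank2 None->9 [EMPTY]
step 11: bank1 11->9 [CONFLICT]
step 12: bank2 9->6 [CONFLICT]

CLASS = CONFLICT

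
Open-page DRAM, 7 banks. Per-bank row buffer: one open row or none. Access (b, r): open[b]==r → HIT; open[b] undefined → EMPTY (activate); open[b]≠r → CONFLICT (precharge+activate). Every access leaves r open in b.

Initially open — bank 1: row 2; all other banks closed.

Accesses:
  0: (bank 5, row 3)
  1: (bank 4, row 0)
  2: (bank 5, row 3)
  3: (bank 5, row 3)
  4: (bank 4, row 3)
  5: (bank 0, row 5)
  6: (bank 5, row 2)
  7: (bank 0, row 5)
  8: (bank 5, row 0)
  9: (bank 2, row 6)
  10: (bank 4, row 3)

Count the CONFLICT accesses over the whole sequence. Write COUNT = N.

COUNT = 3

step 0: bank5 None->3 [EMPTY]
step 1: bank4 None->0 [EMPTY]
step 2: bank5 3->3 [HIT]
step 3: bank5 3->3 [HIT]
step 4: bank4 0->3 [CONFLICT]
step 5: bank0 None->5 [EMPTY]
step 6: bank5 3->2 [CONFLICT]
step 7: bank0 5->5 [HIT]
step 8: bank5 2->0 [CONFLICT]
step 9: bank2 None->6 [EMPTY]
step 10: bank4 3->3 [HIT]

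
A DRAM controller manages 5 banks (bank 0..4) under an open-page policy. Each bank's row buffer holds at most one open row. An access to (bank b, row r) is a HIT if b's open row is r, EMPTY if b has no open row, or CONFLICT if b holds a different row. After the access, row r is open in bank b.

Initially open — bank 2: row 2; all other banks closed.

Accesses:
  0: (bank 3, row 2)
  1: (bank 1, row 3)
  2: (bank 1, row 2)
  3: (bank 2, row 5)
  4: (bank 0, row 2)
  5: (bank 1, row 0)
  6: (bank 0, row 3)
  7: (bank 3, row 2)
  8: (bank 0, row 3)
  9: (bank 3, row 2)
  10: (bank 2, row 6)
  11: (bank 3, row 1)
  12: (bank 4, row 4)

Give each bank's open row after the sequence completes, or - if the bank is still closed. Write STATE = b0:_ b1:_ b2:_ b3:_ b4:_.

STATE = b0:3 b1:0 b2:6 b3:1 b4:4

step 0: bank3 None->2 [EMPTY]
step 1: bank1 None->3 [EMPTY]
step 2: bank1 3->2 [CONFLICT]
step 3: bank2 2->5 [CONFLICT]
step 4: bank0 None->2 [EMPTY]
step 5: bank1 2->0 [CONFLICT]
step 6: bank0 2->3 [CONFLICT]
step 7: bank3 2->2 [HIT]
step 8: bank0 3->3 [HIT]
step 9: bank3 2->2 [HIT]
step 10: bank2 5->6 [CONFLICT]
step 11: bank3 2->1 [CONFLICT]
step 12: bank4 None->4 [EMPTY]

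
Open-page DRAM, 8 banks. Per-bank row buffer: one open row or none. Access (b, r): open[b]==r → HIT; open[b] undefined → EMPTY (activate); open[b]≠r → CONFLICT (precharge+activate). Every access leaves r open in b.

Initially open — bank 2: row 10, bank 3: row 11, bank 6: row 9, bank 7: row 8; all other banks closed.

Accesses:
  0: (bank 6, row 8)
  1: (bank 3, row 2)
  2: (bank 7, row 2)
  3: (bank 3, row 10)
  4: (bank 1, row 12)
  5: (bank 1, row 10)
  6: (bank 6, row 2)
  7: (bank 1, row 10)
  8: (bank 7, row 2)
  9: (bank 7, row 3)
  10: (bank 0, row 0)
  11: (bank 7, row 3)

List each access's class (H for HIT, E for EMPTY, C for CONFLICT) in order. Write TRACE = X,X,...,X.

TRACE = C,C,C,C,E,C,C,H,H,C,E,H

#0 (6,8) C  (was 9)
#1 (3,2) C  (was 11)
#2 (7,2) C  (was 8)
#3 (3,10) C  (was 2)
#4 (1,12) E
#5 (1,10) C  (was 12)
#6 (6,2) C  (was 8)
#7 (1,10) H  (was 10)
#8 (7,2) H  (was 2)
#9 (7,3) C  (was 2)
#10 (0,0) E
#11 (7,3) H  (was 3)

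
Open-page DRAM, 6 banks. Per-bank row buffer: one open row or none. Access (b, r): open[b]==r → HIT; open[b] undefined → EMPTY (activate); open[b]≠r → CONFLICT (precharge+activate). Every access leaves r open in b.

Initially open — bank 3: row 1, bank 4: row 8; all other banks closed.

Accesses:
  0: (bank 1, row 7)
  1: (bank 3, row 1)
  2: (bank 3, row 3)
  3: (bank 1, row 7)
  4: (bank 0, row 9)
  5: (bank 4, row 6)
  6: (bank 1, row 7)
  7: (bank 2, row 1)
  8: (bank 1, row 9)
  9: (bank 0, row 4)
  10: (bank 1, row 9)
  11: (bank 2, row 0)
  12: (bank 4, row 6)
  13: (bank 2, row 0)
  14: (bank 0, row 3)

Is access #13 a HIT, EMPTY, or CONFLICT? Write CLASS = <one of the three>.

  [0] b1 r7: no row ⇒ E
  [1] b3 r1: had r1 ⇒ H
  [2] b3 r3: had r1 ⇒ C
  [3] b1 r7: had r7 ⇒ H
  [4] b0 r9: no row ⇒ E
  [5] b4 r6: had r8 ⇒ C
  [6] b1 r7: had r7 ⇒ H
  [7] b2 r1: no row ⇒ E
  [8] b1 r9: had r7 ⇒ C
  [9] b0 r4: had r9 ⇒ C
  [10] b1 r9: had r9 ⇒ H
  [11] b2 r0: had r1 ⇒ C
  [12] b4 r6: had r6 ⇒ H
  [13] b2 r0: had r0 ⇒ H
  [14] b0 r3: had r4 ⇒ C

CLASS = HIT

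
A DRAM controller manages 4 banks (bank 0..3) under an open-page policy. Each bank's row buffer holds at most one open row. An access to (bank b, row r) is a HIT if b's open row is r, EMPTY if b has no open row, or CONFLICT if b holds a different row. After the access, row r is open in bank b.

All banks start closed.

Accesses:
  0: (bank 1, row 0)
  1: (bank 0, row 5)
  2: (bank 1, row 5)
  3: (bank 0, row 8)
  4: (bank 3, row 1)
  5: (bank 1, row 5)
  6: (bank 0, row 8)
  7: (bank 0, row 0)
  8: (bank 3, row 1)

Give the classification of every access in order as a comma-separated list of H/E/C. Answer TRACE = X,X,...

TRACE = E,E,C,C,E,H,H,C,H

  [0] b1 r0: no row ⇒ E
  [1] b0 r5: no row ⇒ E
  [2] b1 r5: had r0 ⇒ C
  [3] b0 r8: had r5 ⇒ C
  [4] b3 r1: no row ⇒ E
  [5] b1 r5: had r5 ⇒ H
  [6] b0 r8: had r8 ⇒ H
  [7] b0 r0: had r8 ⇒ C
  [8] b3 r1: had r1 ⇒ H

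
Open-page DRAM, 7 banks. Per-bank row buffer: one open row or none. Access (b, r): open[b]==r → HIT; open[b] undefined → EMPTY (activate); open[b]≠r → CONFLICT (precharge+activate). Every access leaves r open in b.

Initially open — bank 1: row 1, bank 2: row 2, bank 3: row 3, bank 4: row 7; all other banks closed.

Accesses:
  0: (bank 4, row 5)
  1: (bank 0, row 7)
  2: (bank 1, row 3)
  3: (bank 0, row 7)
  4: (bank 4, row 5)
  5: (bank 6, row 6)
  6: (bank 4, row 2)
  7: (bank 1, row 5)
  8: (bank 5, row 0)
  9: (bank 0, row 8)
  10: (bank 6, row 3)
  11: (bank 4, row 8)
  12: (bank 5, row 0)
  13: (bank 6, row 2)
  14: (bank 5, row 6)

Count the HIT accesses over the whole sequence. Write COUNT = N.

COUNT = 3

step 0: bank4 7->5 [CONFLICT]
step 1: bank0 None->7 [EMPTY]
step 2: bank1 1->3 [CONFLICT]
step 3: bank0 7->7 [HIT]
step 4: bank4 5->5 [HIT]
step 5: bank6 None->6 [EMPTY]
step 6: bank4 5->2 [CONFLICT]
step 7: bank1 3->5 [CONFLICT]
step 8: bank5 None->0 [EMPTY]
step 9: bank0 7->8 [CONFLICT]
step 10: bank6 6->3 [CONFLICT]
step 11: bank4 2->8 [CONFLICT]
step 12: bank5 0->0 [HIT]
step 13: bank6 3->2 [CONFLICT]
step 14: bank5 0->6 [CONFLICT]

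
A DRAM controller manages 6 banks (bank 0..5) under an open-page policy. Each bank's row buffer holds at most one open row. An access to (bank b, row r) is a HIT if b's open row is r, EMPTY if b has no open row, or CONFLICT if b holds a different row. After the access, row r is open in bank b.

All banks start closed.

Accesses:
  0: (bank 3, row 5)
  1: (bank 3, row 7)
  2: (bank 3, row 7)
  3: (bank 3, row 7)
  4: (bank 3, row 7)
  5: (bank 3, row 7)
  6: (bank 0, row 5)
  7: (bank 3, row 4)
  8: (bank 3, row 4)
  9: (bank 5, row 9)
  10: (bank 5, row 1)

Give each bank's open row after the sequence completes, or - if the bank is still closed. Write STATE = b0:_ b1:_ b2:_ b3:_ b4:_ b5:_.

  [0] b3 r5: no row ⇒ E
  [1] b3 r7: had r5 ⇒ C
  [2] b3 r7: had r7 ⇒ H
  [3] b3 r7: had r7 ⇒ H
  [4] b3 r7: had r7 ⇒ H
  [5] b3 r7: had r7 ⇒ H
  [6] b0 r5: no row ⇒ E
  [7] b3 r4: had r7 ⇒ C
  [8] b3 r4: had r4 ⇒ H
  [9] b5 r9: no row ⇒ E
  [10] b5 r1: had r9 ⇒ C

STATE = b0:5 b1:- b2:- b3:4 b4:- b5:1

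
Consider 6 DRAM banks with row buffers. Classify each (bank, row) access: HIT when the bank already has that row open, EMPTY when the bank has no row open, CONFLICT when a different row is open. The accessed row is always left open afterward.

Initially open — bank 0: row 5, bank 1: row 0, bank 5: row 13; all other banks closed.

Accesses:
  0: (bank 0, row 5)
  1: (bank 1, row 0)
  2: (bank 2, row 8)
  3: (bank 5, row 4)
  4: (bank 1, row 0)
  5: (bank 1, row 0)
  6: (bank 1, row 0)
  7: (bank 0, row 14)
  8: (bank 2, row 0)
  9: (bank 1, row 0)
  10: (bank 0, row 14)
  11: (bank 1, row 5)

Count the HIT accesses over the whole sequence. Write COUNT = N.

COUNT = 7

#0 (0,5) H  (was 5)
#1 (1,0) H  (was 0)
#2 (2,8) E
#3 (5,4) C  (was 13)
#4 (1,0) H  (was 0)
#5 (1,0) H  (was 0)
#6 (1,0) H  (was 0)
#7 (0,14) C  (was 5)
#8 (2,0) C  (was 8)
#9 (1,0) H  (was 0)
#10 (0,14) H  (was 14)
#11 (1,5) C  (was 0)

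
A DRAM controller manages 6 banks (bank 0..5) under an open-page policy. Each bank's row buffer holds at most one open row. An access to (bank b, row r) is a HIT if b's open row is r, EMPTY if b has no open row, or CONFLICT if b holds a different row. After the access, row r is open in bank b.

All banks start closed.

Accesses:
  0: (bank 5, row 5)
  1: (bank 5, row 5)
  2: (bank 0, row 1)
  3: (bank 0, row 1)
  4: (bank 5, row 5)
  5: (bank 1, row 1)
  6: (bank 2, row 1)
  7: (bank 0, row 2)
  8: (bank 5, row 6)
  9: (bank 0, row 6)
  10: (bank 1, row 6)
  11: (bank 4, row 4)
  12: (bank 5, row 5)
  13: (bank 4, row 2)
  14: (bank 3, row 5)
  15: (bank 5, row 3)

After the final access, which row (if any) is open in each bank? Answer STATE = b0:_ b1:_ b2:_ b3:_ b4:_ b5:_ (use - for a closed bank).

STATE = b0:6 b1:6 b2:1 b3:5 b4:2 b5:3

step 0: bank5 None->5 [EMPTY]
step 1: bank5 5->5 [HIT]
step 2: bank0 None->1 [EMPTY]
step 3: bank0 1->1 [HIT]
step 4: bank5 5->5 [HIT]
step 5: bank1 None->1 [EMPTY]
step 6: bank2 None->1 [EMPTY]
step 7: bank0 1->2 [CONFLICT]
step 8: bank5 5->6 [CONFLICT]
step 9: bank0 2->6 [CONFLICT]
step 10: bank1 1->6 [CONFLICT]
step 11: bank4 None->4 [EMPTY]
step 12: bank5 6->5 [CONFLICT]
step 13: bank4 4->2 [CONFLICT]
step 14: bank3 None->5 [EMPTY]
step 15: bank5 5->3 [CONFLICT]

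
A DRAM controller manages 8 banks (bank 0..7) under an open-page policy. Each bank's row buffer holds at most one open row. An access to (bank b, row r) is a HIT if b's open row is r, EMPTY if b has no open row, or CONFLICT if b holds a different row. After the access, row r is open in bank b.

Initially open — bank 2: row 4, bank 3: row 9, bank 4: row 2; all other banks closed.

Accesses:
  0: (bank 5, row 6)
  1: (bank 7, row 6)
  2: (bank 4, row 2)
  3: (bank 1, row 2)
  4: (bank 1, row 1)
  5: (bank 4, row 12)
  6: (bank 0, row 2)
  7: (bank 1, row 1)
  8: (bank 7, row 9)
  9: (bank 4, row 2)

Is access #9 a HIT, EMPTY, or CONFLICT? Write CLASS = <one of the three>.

CLASS = CONFLICT

0: bank 5 row 6 — prev None → EMPTY
1: bank 7 row 6 — prev None → EMPTY
2: bank 4 row 2 — prev 2 → HIT
3: bank 1 row 2 — prev None → EMPTY
4: bank 1 row 1 — prev 2 → CONFLICT
5: bank 4 row 12 — prev 2 → CONFLICT
6: bank 0 row 2 — prev None → EMPTY
7: bank 1 row 1 — prev 1 → HIT
8: bank 7 row 9 — prev 6 → CONFLICT
9: bank 4 row 2 — prev 12 → CONFLICT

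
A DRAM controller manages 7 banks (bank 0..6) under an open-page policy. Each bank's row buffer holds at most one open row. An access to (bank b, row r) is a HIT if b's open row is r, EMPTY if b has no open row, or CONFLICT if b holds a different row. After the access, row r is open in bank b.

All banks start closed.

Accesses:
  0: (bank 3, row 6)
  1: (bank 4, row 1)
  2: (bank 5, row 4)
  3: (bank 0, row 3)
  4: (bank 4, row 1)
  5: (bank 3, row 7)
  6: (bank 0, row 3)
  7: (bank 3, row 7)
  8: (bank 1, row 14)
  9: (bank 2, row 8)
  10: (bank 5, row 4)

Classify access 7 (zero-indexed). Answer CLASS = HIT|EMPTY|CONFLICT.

  [0] b3 r6: no row ⇒ E
  [1] b4 r1: no row ⇒ E
  [2] b5 r4: no row ⇒ E
  [3] b0 r3: no row ⇒ E
  [4] b4 r1: had r1 ⇒ H
  [5] b3 r7: had r6 ⇒ C
  [6] b0 r3: had r3 ⇒ H
  [7] b3 r7: had r7 ⇒ H
  [8] b1 r14: no row ⇒ E
  [9] b2 r8: no row ⇒ E
  [10] b5 r4: had r4 ⇒ H

CLASS = HIT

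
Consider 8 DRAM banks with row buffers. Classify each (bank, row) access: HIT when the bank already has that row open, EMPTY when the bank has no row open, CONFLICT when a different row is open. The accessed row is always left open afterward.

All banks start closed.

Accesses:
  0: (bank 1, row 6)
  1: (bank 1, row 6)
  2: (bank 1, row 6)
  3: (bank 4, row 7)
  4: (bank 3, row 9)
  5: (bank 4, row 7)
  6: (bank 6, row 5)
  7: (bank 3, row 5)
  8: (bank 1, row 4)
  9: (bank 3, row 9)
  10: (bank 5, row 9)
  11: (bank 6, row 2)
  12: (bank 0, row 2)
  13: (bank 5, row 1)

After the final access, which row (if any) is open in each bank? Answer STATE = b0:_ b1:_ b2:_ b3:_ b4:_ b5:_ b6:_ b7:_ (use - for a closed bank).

step 0: bank1 None->6 [EMPTY]
step 1: bank1 6->6 [HIT]
step 2: bank1 6->6 [HIT]
step 3: bank4 None->7 [EMPTY]
step 4: bank3 None->9 [EMPTY]
step 5: bank4 7->7 [HIT]
step 6: bank6 None->5 [EMPTY]
step 7: bank3 9->5 [CONFLICT]
step 8: bank1 6->4 [CONFLICT]
step 9: bank3 5->9 [CONFLICT]
step 10: bank5 None->9 [EMPTY]
step 11: bank6 5->2 [CONFLICT]
step 12: bank0 None->2 [EMPTY]
step 13: bank5 9->1 [CONFLICT]

STATE = b0:2 b1:4 b2:- b3:9 b4:7 b5:1 b6:2 b7:-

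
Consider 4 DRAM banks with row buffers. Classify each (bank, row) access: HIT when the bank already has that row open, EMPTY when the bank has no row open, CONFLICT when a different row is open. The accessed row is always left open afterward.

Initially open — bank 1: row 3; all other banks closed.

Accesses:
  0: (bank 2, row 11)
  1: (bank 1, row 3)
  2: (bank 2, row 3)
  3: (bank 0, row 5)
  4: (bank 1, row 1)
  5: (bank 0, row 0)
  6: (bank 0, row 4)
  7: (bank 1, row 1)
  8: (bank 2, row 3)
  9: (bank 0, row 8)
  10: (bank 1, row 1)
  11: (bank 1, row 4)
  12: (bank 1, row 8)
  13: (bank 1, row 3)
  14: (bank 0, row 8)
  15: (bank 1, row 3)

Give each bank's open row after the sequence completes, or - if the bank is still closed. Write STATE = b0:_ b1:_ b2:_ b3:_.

STATE = b0:8 b1:3 b2:3 b3:-

step 0: bank2 None->11 [EMPTY]
step 1: bank1 3->3 [HIT]
step 2: bank2 11->3 [CONFLICT]
step 3: bank0 None->5 [EMPTY]
step 4: bank1 3->1 [CONFLICT]
step 5: bank0 5->0 [CONFLICT]
step 6: bank0 0->4 [CONFLICT]
step 7: bank1 1->1 [HIT]
step 8: bank2 3->3 [HIT]
step 9: bank0 4->8 [CONFLICT]
step 10: bank1 1->1 [HIT]
step 11: bank1 1->4 [CONFLICT]
step 12: bank1 4->8 [CONFLICT]
step 13: bank1 8->3 [CONFLICT]
step 14: bank0 8->8 [HIT]
step 15: bank1 3->3 [HIT]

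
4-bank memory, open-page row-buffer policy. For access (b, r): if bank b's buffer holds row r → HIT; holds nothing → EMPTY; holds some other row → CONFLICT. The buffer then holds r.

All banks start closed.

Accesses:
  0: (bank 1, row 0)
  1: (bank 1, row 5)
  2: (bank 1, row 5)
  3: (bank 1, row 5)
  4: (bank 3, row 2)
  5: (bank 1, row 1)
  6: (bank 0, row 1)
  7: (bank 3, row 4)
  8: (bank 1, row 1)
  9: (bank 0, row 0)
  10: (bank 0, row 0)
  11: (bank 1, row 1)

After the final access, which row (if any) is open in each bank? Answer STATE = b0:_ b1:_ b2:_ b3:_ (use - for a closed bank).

step 0: bank1 None->0 [EMPTY]
step 1: bank1 0->5 [CONFLICT]
step 2: bank1 5->5 [HIT]
step 3: bank1 5->5 [HIT]
step 4: bank3 None->2 [EMPTY]
step 5: bank1 5->1 [CONFLICT]
step 6: bank0 None->1 [EMPTY]
step 7: bank3 2->4 [CONFLICT]
step 8: bank1 1->1 [HIT]
step 9: bank0 1->0 [CONFLICT]
step 10: bank0 0->0 [HIT]
step 11: bank1 1->1 [HIT]

STATE = b0:0 b1:1 b2:- b3:4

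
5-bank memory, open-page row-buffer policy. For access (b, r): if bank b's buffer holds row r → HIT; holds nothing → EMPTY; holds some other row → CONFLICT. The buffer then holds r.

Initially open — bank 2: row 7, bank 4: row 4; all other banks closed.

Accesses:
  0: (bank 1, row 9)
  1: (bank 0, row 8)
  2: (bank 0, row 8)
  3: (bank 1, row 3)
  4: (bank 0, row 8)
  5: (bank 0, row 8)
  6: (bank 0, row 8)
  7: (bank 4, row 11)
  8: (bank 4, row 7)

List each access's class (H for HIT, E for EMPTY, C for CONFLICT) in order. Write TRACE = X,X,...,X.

TRACE = E,E,H,C,H,H,H,C,C

#0 (1,9) E
#1 (0,8) E
#2 (0,8) H  (was 8)
#3 (1,3) C  (was 9)
#4 (0,8) H  (was 8)
#5 (0,8) H  (was 8)
#6 (0,8) H  (was 8)
#7 (4,11) C  (was 4)
#8 (4,7) C  (was 11)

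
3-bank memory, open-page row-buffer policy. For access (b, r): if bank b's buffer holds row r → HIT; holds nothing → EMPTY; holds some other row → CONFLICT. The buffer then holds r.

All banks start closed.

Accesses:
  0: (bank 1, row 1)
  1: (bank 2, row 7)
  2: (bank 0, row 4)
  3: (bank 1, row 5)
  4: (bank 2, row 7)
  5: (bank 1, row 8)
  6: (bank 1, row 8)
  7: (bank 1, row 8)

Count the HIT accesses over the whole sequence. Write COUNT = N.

COUNT = 3

step 0: bank1 None->1 [EMPTY]
step 1: bank2 None->7 [EMPTY]
step 2: bank0 None->4 [EMPTY]
step 3: bank1 1->5 [CONFLICT]
step 4: bank2 7->7 [HIT]
step 5: bank1 5->8 [CONFLICT]
step 6: bank1 8->8 [HIT]
step 7: bank1 8->8 [HIT]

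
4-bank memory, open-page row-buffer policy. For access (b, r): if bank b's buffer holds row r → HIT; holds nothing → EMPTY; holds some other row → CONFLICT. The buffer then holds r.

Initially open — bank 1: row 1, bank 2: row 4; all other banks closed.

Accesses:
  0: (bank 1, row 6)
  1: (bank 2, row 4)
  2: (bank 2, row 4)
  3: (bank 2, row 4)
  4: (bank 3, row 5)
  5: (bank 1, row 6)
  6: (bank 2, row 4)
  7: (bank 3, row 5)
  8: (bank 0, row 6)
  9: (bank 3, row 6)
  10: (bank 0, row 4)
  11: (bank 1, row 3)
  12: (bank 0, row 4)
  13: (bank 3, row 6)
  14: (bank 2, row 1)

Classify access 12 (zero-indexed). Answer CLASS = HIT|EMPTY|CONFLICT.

  [0] b1 r6: had r1 ⇒ C
  [1] b2 r4: had r4 ⇒ H
  [2] b2 r4: had r4 ⇒ H
  [3] b2 r4: had r4 ⇒ H
  [4] b3 r5: no row ⇒ E
  [5] b1 r6: had r6 ⇒ H
  [6] b2 r4: had r4 ⇒ H
  [7] b3 r5: had r5 ⇒ H
  [8] b0 r6: no row ⇒ E
  [9] b3 r6: had r5 ⇒ C
  [10] b0 r4: had r6 ⇒ C
  [11] b1 r3: had r6 ⇒ C
  [12] b0 r4: had r4 ⇒ H
  [13] b3 r6: had r6 ⇒ H
  [14] b2 r1: had r4 ⇒ C

CLASS = HIT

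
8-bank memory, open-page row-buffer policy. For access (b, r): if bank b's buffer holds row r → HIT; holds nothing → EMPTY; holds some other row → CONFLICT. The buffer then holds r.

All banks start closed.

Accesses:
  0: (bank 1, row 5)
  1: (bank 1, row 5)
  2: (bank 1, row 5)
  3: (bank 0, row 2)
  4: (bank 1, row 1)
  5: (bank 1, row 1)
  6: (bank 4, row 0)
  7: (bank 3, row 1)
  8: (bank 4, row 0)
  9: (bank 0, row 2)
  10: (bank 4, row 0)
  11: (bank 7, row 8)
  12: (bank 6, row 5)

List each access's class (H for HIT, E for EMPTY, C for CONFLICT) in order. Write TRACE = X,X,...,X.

TRACE = E,H,H,E,C,H,E,E,H,H,H,E,E

step 0: bank1 None->5 [EMPTY]
step 1: bank1 5->5 [HIT]
step 2: bank1 5->5 [HIT]
step 3: bank0 None->2 [EMPTY]
step 4: bank1 5->1 [CONFLICT]
step 5: bank1 1->1 [HIT]
step 6: bank4 None->0 [EMPTY]
step 7: bank3 None->1 [EMPTY]
step 8: bank4 0->0 [HIT]
step 9: bank0 2->2 [HIT]
step 10: bank4 0->0 [HIT]
step 11: bank7 None->8 [EMPTY]
step 12: bank6 None->5 [EMPTY]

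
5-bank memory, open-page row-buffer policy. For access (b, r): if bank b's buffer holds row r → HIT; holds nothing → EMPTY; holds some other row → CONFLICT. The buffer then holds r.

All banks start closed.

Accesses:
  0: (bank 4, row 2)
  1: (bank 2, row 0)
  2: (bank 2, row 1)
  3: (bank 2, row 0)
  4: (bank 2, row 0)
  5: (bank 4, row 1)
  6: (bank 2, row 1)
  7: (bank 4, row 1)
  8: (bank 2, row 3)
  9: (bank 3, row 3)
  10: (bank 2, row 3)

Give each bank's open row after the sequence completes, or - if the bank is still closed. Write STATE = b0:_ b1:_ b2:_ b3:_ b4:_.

step 0: bank4 None->2 [EMPTY]
step 1: bank2 None->0 [EMPTY]
step 2: bank2 0->1 [CONFLICT]
step 3: bank2 1->0 [CONFLICT]
step 4: bank2 0->0 [HIT]
step 5: bank4 2->1 [CONFLICT]
step 6: bank2 0->1 [CONFLICT]
step 7: bank4 1->1 [HIT]
step 8: bank2 1->3 [CONFLICT]
step 9: bank3 None->3 [EMPTY]
step 10: bank2 3->3 [HIT]

STATE = b0:- b1:- b2:3 b3:3 b4:1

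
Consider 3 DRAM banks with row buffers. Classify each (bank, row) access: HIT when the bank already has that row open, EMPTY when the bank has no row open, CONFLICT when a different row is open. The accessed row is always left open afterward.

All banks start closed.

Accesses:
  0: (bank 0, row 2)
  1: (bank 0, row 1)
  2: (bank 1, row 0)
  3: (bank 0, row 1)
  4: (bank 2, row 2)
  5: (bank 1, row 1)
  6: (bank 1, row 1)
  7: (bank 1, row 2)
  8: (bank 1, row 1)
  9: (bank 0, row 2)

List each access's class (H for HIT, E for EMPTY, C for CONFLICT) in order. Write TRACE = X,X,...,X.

0: bank 0 row 2 — prev None → EMPTY
1: bank 0 row 1 — prev 2 → CONFLICT
2: bank 1 row 0 — prev None → EMPTY
3: bank 0 row 1 — prev 1 → HIT
4: bank 2 row 2 — prev None → EMPTY
5: bank 1 row 1 — prev 0 → CONFLICT
6: bank 1 row 1 — prev 1 → HIT
7: bank 1 row 2 — prev 1 → CONFLICT
8: bank 1 row 1 — prev 2 → CONFLICT
9: bank 0 row 2 — prev 1 → CONFLICT

TRACE = E,C,E,H,E,C,H,C,C,C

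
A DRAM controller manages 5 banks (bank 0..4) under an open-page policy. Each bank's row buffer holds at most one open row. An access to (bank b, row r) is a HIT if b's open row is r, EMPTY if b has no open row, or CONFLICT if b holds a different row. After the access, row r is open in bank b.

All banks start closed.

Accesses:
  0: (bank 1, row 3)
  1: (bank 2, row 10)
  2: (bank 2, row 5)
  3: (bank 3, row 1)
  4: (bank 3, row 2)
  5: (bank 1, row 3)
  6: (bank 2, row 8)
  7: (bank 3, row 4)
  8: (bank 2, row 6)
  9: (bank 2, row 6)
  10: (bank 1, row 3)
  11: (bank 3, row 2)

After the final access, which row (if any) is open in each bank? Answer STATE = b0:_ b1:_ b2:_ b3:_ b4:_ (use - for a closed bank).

STATE = b0:- b1:3 b2:6 b3:2 b4:-

#0 (1,3) E
#1 (2,10) E
#2 (2,5) C  (was 10)
#3 (3,1) E
#4 (3,2) C  (was 1)
#5 (1,3) H  (was 3)
#6 (2,8) C  (was 5)
#7 (3,4) C  (was 2)
#8 (2,6) C  (was 8)
#9 (2,6) H  (was 6)
#10 (1,3) H  (was 3)
#11 (3,2) C  (was 4)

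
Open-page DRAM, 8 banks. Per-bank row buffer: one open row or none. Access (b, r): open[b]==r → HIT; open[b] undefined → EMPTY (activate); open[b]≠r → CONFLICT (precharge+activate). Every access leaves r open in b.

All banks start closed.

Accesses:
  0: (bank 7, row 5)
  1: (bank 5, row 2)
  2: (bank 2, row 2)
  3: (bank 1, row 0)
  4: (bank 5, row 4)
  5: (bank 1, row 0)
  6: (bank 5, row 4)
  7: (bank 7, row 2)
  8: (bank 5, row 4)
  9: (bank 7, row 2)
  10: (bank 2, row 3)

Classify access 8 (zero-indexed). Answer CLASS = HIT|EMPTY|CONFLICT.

CLASS = HIT

step 0: bank7 None->5 [EMPTY]
step 1: bank5 None->2 [EMPTY]
step 2: bank2 None->2 [EMPTY]
step 3: bank1 None->0 [EMPTY]
step 4: bank5 2->4 [CONFLICT]
step 5: bank1 0->0 [HIT]
step 6: bank5 4->4 [HIT]
step 7: bank7 5->2 [CONFLICT]
step 8: bank5 4->4 [HIT]
step 9: bank7 2->2 [HIT]
step 10: bank2 2->3 [CONFLICT]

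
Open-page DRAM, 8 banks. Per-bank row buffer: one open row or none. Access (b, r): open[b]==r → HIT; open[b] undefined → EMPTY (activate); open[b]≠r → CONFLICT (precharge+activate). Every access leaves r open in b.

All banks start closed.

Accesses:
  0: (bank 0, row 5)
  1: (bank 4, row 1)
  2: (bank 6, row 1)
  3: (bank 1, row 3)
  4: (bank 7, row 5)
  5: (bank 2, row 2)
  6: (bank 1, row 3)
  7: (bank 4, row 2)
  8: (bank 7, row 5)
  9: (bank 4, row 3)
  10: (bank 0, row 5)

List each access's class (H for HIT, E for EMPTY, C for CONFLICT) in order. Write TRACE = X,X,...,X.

TRACE = E,E,E,E,E,E,H,C,H,C,H

0: bank 0 row 5 — prev None → EMPTY
1: bank 4 row 1 — prev None → EMPTY
2: bank 6 row 1 — prev None → EMPTY
3: bank 1 row 3 — prev None → EMPTY
4: bank 7 row 5 — prev None → EMPTY
5: bank 2 row 2 — prev None → EMPTY
6: bank 1 row 3 — prev 3 → HIT
7: bank 4 row 2 — prev 1 → CONFLICT
8: bank 7 row 5 — prev 5 → HIT
9: bank 4 row 3 — prev 2 → CONFLICT
10: bank 0 row 5 — prev 5 → HIT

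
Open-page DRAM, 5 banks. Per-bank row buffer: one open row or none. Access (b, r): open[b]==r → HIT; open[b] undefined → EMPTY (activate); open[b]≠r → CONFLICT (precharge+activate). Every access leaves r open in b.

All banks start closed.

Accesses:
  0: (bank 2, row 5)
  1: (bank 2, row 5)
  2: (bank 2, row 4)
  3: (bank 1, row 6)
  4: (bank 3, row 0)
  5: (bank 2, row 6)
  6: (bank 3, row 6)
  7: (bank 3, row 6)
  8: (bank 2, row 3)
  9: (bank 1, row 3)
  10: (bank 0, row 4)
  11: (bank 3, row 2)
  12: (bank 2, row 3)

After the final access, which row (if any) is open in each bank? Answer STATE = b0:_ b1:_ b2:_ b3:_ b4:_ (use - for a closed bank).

step 0: bank2 None->5 [EMPTY]
step 1: bank2 5->5 [HIT]
step 2: bank2 5->4 [CONFLICT]
step 3: bank1 None->6 [EMPTY]
step 4: bank3 None->0 [EMPTY]
step 5: bank2 4->6 [CONFLICT]
step 6: bank3 0->6 [CONFLICT]
step 7: bank3 6->6 [HIT]
step 8: bank2 6->3 [CONFLICT]
step 9: bank1 6->3 [CONFLICT]
step 10: bank0 None->4 [EMPTY]
step 11: bank3 6->2 [CONFLICT]
step 12: bank2 3->3 [HIT]

STATE = b0:4 b1:3 b2:3 b3:2 b4:-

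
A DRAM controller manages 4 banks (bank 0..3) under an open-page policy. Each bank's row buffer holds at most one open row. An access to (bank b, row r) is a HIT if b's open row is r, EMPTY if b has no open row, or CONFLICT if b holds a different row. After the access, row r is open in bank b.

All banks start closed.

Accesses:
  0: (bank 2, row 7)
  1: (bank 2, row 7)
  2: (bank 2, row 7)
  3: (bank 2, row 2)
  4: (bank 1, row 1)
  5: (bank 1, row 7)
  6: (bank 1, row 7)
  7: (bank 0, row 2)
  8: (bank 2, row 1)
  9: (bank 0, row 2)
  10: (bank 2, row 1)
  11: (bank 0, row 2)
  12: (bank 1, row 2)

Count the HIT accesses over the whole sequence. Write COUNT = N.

COUNT = 6

  [0] b2 r7: no row ⇒ E
  [1] b2 r7: had r7 ⇒ H
  [2] b2 r7: had r7 ⇒ H
  [3] b2 r2: had r7 ⇒ C
  [4] b1 r1: no row ⇒ E
  [5] b1 r7: had r1 ⇒ C
  [6] b1 r7: had r7 ⇒ H
  [7] b0 r2: no row ⇒ E
  [8] b2 r1: had r2 ⇒ C
  [9] b0 r2: had r2 ⇒ H
  [10] b2 r1: had r1 ⇒ H
  [11] b0 r2: had r2 ⇒ H
  [12] b1 r2: had r7 ⇒ C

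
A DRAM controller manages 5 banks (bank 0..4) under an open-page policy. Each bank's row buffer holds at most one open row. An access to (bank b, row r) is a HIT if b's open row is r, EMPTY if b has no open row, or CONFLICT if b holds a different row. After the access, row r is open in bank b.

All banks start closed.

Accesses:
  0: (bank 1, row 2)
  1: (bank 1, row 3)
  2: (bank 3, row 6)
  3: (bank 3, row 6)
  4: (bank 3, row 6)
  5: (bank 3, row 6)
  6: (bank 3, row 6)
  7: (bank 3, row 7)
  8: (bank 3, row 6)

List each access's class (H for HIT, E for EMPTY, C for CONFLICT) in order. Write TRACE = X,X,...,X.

TRACE = E,C,E,H,H,H,H,C,C

0: bank 1 row 2 — prev None → EMPTY
1: bank 1 row 3 — prev 2 → CONFLICT
2: bank 3 row 6 — prev None → EMPTY
3: bank 3 row 6 — prev 6 → HIT
4: bank 3 row 6 — prev 6 → HIT
5: bank 3 row 6 — prev 6 → HIT
6: bank 3 row 6 — prev 6 → HIT
7: bank 3 row 7 — prev 6 → CONFLICT
8: bank 3 row 6 — prev 7 → CONFLICT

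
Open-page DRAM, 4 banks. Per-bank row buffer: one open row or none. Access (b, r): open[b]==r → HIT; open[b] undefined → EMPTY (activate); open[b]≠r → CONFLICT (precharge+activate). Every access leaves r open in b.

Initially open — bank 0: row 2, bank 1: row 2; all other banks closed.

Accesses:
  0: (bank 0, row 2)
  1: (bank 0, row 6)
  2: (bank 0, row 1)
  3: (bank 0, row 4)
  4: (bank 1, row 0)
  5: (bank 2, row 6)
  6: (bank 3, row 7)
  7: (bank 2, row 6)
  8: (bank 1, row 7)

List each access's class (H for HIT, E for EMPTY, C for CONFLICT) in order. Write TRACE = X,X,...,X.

#0 (0,2) H  (was 2)
#1 (0,6) C  (was 2)
#2 (0,1) C  (was 6)
#3 (0,4) C  (was 1)
#4 (1,0) C  (was 2)
#5 (2,6) E
#6 (3,7) E
#7 (2,6) H  (was 6)
#8 (1,7) C  (was 0)

TRACE = H,C,C,C,C,E,E,H,C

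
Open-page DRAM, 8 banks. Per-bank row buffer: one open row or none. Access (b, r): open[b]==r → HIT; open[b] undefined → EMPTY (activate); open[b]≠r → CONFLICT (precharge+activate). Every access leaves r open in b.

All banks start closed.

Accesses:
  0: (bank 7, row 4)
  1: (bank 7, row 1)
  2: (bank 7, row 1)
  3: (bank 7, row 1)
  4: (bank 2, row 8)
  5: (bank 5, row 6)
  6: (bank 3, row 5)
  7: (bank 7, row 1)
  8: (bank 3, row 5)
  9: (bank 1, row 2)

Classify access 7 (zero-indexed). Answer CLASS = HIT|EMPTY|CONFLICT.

CLASS = HIT

  [0] b7 r4: no row ⇒ E
  [1] b7 r1: had r4 ⇒ C
  [2] b7 r1: had r1 ⇒ H
  [3] b7 r1: had r1 ⇒ H
  [4] b2 r8: no row ⇒ E
  [5] b5 r6: no row ⇒ E
  [6] b3 r5: no row ⇒ E
  [7] b7 r1: had r1 ⇒ H
  [8] b3 r5: had r5 ⇒ H
  [9] b1 r2: no row ⇒ E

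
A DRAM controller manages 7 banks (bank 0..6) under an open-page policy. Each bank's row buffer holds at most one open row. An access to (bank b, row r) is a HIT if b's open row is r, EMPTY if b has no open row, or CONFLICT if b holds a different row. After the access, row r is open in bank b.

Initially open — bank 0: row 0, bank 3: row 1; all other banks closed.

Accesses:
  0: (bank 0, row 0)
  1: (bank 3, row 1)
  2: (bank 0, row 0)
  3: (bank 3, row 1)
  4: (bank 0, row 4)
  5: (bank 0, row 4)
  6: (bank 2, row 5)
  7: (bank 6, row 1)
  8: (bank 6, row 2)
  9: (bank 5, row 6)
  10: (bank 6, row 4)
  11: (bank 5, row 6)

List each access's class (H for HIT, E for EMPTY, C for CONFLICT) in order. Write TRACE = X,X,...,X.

  [0] b0 r0: had r0 ⇒ H
  [1] b3 r1: had r1 ⇒ H
  [2] b0 r0: had r0 ⇒ H
  [3] b3 r1: had r1 ⇒ H
  [4] b0 r4: had r0 ⇒ C
  [5] b0 r4: had r4 ⇒ H
  [6] b2 r5: no row ⇒ E
  [7] b6 r1: no row ⇒ E
  [8] b6 r2: had r1 ⇒ C
  [9] b5 r6: no row ⇒ E
  [10] b6 r4: had r2 ⇒ C
  [11] b5 r6: had r6 ⇒ H

TRACE = H,H,H,H,C,H,E,E,C,E,C,H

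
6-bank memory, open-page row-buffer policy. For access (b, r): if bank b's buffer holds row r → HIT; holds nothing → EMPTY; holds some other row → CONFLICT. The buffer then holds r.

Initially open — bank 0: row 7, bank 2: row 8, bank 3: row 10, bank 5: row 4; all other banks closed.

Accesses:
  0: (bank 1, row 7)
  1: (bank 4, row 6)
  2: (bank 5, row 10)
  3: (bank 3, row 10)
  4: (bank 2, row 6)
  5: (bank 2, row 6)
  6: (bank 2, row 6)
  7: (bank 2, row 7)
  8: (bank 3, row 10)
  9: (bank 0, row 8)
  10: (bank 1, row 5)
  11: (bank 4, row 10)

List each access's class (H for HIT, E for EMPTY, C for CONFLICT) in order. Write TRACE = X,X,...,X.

TRACE = E,E,C,H,C,H,H,C,H,C,C,C

  [0] b1 r7: no row ⇒ E
  [1] b4 r6: no row ⇒ E
  [2] b5 r10: had r4 ⇒ C
  [3] b3 r10: had r10 ⇒ H
  [4] b2 r6: had r8 ⇒ C
  [5] b2 r6: had r6 ⇒ H
  [6] b2 r6: had r6 ⇒ H
  [7] b2 r7: had r6 ⇒ C
  [8] b3 r10: had r10 ⇒ H
  [9] b0 r8: had r7 ⇒ C
  [10] b1 r5: had r7 ⇒ C
  [11] b4 r10: had r6 ⇒ C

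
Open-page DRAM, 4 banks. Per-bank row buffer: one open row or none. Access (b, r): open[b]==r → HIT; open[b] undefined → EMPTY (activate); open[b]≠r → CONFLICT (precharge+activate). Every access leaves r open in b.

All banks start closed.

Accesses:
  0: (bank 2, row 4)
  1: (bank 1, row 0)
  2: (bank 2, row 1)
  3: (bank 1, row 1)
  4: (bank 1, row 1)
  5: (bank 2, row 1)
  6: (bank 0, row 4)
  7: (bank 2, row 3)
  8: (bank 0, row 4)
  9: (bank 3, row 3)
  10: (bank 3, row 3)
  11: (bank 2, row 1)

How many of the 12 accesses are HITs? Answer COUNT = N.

COUNT = 4

0: bank 2 row 4 — prev None → EMPTY
1: bank 1 row 0 — prev None → EMPTY
2: bank 2 row 1 — prev 4 → CONFLICT
3: bank 1 row 1 — prev 0 → CONFLICT
4: bank 1 row 1 — prev 1 → HIT
5: bank 2 row 1 — prev 1 → HIT
6: bank 0 row 4 — prev None → EMPTY
7: bank 2 row 3 — prev 1 → CONFLICT
8: bank 0 row 4 — prev 4 → HIT
9: bank 3 row 3 — prev None → EMPTY
10: bank 3 row 3 — prev 3 → HIT
11: bank 2 row 1 — prev 3 → CONFLICT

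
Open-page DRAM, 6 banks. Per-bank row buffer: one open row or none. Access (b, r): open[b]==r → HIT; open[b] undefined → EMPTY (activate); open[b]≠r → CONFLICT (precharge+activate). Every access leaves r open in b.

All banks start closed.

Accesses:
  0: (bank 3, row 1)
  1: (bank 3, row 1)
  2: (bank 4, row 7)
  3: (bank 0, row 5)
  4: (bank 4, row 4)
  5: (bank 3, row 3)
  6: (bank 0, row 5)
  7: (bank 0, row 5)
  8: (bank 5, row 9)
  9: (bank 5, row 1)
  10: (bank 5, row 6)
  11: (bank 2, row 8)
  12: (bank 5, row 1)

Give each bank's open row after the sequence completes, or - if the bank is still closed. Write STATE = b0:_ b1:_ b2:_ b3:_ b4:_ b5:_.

  [0] b3 r1: no row ⇒ E
  [1] b3 r1: had r1 ⇒ H
  [2] b4 r7: no row ⇒ E
  [3] b0 r5: no row ⇒ E
  [4] b4 r4: had r7 ⇒ C
  [5] b3 r3: had r1 ⇒ C
  [6] b0 r5: had r5 ⇒ H
  [7] b0 r5: had r5 ⇒ H
  [8] b5 r9: no row ⇒ E
  [9] b5 r1: had r9 ⇒ C
  [10] b5 r6: had r1 ⇒ C
  [11] b2 r8: no row ⇒ E
  [12] b5 r1: had r6 ⇒ C

STATE = b0:5 b1:- b2:8 b3:3 b4:4 b5:1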